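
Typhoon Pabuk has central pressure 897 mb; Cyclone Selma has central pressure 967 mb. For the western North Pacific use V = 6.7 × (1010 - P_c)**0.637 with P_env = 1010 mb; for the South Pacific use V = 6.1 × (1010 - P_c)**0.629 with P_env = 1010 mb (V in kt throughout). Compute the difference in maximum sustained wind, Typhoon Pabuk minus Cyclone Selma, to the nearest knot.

71 kt

Typhoon Pabuk: ΔP = 113; V ≈ 6.7 × 113^0.637 ≈ 136.11 kt.
Cyclone Selma: ΔP = 43; V ≈ 6.1 × 43^0.629 ≈ 64.98 kt.
Difference ≈ 136.11 − 64.98 = 71.13 → 71 kt.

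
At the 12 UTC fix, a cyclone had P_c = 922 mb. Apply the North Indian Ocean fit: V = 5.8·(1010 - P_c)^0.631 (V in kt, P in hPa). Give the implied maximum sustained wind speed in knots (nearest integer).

ΔP = 1010 − 922 = 88 mb.
88^0.631 ≈ 16.864.
V ≈ 5.8 × 16.864 ≈ 97.8 kt.

98 kt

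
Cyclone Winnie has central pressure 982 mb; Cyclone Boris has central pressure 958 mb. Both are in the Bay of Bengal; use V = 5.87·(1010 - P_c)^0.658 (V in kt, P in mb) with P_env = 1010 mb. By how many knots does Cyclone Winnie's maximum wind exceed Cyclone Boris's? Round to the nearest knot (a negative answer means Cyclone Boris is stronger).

-26 kt

Cyclone Winnie: ΔP = 28; V ≈ 5.87 × 28^0.658 ≈ 52.59 kt.
Cyclone Boris: ΔP = 52; V ≈ 5.87 × 52^0.658 ≈ 79.03 kt.
Difference ≈ 52.59 − 79.03 = -26.44 → -26 kt.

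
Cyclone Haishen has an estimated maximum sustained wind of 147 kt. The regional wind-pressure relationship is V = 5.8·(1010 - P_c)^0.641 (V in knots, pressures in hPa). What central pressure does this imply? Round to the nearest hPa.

855 hPa

ΔP = (V / 5.8)^(1/0.641) = (147/5.8)^1.560.
147/5.8 = 25.345; 25.345^1.560 ≈ 154.94 hPa.
P_c = 1010 − 154.94 = 855.06 ≈ 855 hPa.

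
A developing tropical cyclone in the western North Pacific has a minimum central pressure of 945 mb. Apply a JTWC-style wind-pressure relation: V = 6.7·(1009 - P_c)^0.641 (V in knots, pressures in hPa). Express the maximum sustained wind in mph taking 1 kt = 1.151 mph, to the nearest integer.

111 mph

ΔP = 1009 − 945 = 64 mb.
V ≈ 6.7 × 64^0.641 = 6.7 × 14.380 ≈ 96.347 kt.
96.347 × 1.151 ≈ 110.89 mph → 111 mph.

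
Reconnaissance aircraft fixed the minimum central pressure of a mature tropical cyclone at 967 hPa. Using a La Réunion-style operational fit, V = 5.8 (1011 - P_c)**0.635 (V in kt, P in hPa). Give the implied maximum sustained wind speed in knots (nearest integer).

64 kt

ΔP = 1011 − 967 = 44 hPa.
44^0.635 ≈ 11.056.
V ≈ 5.8 × 11.056 ≈ 64.1 kt.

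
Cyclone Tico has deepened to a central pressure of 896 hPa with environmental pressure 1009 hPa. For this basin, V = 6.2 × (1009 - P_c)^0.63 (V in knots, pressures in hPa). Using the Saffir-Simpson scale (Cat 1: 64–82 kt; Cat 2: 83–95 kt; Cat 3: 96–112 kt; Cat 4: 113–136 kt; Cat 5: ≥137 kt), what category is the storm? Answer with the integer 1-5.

4

ΔP = 1009 − 896 = 113 hPa.
V ≈ 6.2 × 113^0.63 = 6.2 × 19.65 ≈ 122 kt.
122 kt falls in the Category 4 band.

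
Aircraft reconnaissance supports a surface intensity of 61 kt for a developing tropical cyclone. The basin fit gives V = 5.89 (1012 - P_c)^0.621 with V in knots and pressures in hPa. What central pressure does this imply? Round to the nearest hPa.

ΔP = (V / 5.89)^(1/0.621) = (61/5.89)^1.610.
61/5.89 = 10.357; 10.357^1.610 ≈ 43.13 hPa.
P_c = 1012 − 43.13 = 968.87 ≈ 969 hPa.

969 hPa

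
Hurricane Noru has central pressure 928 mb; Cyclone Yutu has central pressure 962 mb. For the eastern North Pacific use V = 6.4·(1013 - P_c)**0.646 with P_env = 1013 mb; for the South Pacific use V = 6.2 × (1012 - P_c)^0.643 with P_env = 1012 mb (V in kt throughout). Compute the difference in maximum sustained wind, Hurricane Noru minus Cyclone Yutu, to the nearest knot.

36 kt

Hurricane Noru: ΔP = 85; V ≈ 6.4 × 85^0.646 ≈ 112.87 kt.
Cyclone Yutu: ΔP = 50; V ≈ 6.2 × 50^0.643 ≈ 76.71 kt.
Difference ≈ 112.87 − 76.71 = 36.16 → 36 kt.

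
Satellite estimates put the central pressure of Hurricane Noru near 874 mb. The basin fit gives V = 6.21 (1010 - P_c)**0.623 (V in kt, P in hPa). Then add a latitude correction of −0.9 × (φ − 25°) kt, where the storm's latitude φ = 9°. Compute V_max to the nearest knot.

147 kt

ΔP = 1010 − 874 = 136 mb.
136^0.623 ≈ 21.340.
V ≈ 6.21 × 21.340 ≈ 132.5 kt.
Latitude correction: −0.9 × (9 − 25) = 14.4 kt.
Corrected V ≈ 146.9 kt → 147 kt.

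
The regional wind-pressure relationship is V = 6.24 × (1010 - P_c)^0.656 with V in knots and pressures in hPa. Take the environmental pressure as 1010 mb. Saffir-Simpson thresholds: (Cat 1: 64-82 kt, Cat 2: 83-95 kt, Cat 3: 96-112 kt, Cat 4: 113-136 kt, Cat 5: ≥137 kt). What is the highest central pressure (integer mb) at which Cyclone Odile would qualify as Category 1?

975 mb

Category 1 begins at V = 64 kt.
Required ΔP = (64/6.24)^(1/0.656) = 10.256^1.524 ≈ 34.77 mb.
P_c ≤ 1010 − 34.77 = 975.23, so the highest integer P_c is 975 mb.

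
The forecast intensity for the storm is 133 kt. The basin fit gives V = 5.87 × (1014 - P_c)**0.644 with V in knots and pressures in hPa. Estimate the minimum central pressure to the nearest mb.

887 mb

ΔP = (V / 5.87)^(1/0.644) = (133/5.87)^1.553.
133/5.87 = 22.658; 22.658^1.553 ≈ 127.17 mb.
P_c = 1014 − 127.17 = 886.83 ≈ 887 mb.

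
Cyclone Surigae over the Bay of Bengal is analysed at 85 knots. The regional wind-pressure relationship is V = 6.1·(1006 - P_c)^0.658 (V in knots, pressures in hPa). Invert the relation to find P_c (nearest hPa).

951 hPa

ΔP = (V / 6.1)^(1/0.658) = (85/6.1)^1.520.
85/6.1 = 13.934; 13.934^1.520 ≈ 54.79 hPa.
P_c = 1006 − 54.79 = 951.21 ≈ 951 hPa.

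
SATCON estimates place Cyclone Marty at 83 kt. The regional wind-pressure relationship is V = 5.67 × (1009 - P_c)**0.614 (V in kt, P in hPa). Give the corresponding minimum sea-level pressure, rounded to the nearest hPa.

930 hPa

ΔP = (V / 5.67)^(1/0.614) = (83/5.67)^1.629.
83/5.67 = 14.638; 14.638^1.629 ≈ 79.10 hPa.
P_c = 1009 − 79.10 = 929.90 ≈ 930 hPa.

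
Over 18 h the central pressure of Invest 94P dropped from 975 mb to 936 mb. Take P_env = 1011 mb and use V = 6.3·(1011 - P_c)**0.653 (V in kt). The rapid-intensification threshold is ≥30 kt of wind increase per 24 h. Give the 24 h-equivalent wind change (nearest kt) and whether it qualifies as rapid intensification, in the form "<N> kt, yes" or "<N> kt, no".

V₁: ΔP = 36, V ≈ 6.3 × 36^0.653 ≈ 65.40 kt.
V₂: ΔP = 75, V ≈ 6.3 × 75^0.653 ≈ 105.62 kt.
ΔV over 18 h = 40.22 kt → 24 h equivalent = 40.22 × 24/18 ≈ 53.63 kt.
54 kt ≥ 30 kt ⇒ rapid intensification.

54 kt, yes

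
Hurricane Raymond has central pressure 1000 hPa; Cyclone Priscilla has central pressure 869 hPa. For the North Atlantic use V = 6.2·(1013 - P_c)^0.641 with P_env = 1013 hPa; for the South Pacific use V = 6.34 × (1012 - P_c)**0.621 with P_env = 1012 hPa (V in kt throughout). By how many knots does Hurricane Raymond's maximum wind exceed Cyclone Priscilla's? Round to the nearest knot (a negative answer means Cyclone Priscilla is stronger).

-106 kt

Hurricane Raymond: ΔP = 13; V ≈ 6.2 × 13^0.641 ≈ 32.09 kt.
Cyclone Priscilla: ΔP = 143; V ≈ 6.34 × 143^0.621 ≈ 138.21 kt.
Difference ≈ 32.09 − 138.21 = -106.12 → -106 kt.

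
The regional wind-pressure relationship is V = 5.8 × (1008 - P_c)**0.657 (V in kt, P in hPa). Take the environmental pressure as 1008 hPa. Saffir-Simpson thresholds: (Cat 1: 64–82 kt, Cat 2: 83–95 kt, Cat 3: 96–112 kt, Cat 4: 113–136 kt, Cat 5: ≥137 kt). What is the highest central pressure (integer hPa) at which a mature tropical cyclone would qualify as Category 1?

969 hPa

Category 1 begins at V = 64 kt.
Required ΔP = (64/5.8)^(1/0.657) = 11.034^1.522 ≈ 38.65 hPa.
P_c ≤ 1008 − 38.65 = 969.35, so the highest integer P_c is 969 hPa.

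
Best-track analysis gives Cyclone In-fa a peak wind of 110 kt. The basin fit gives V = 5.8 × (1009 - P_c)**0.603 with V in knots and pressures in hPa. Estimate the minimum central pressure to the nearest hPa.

877 hPa

ΔP = (V / 5.8)^(1/0.603) = (110/5.8)^1.658.
110/5.8 = 18.966; 18.966^1.658 ≈ 131.63 hPa.
P_c = 1009 − 131.63 = 877.37 ≈ 877 hPa.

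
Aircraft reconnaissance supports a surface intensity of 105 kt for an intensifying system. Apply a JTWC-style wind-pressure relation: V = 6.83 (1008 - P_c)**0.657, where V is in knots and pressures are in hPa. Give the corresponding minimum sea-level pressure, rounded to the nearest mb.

ΔP = (V / 6.83)^(1/0.657) = (105/6.83)^1.522.
105/6.83 = 15.373; 15.373^1.522 ≈ 64.02 mb.
P_c = 1008 − 64.02 = 943.98 ≈ 944 mb.

944 mb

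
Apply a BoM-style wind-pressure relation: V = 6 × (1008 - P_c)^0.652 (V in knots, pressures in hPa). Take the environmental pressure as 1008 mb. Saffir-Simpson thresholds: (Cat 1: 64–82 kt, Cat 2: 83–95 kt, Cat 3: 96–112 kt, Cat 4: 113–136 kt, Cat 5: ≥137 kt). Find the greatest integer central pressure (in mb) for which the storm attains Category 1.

970 mb

Category 1 begins at V = 64 kt.
Required ΔP = (64/6)^(1/0.652) = 10.667^1.534 ≈ 37.73 mb.
P_c ≤ 1008 − 37.73 = 970.27, so the highest integer P_c is 970 mb.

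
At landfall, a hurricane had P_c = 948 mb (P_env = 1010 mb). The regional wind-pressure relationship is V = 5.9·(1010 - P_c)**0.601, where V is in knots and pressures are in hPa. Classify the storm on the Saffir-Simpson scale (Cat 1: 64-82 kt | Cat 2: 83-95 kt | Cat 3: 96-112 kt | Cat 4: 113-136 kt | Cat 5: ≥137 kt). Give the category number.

ΔP = 1010 − 948 = 62 mb.
V ≈ 5.9 × 62^0.601 = 5.9 × 11.95 ≈ 70 kt.
70 kt falls in the Category 1 band.

1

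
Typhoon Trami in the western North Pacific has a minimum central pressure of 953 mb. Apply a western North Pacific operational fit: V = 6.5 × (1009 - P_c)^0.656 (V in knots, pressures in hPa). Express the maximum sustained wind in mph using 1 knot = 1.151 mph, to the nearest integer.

105 mph

ΔP = 1009 − 953 = 56 mb.
V ≈ 6.5 × 56^0.656 = 6.5 × 14.022 ≈ 91.143 kt.
91.143 × 1.151 ≈ 104.91 mph → 105 mph.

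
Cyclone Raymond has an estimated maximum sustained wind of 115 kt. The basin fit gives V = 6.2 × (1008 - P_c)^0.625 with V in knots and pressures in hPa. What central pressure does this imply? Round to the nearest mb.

ΔP = (V / 6.2)^(1/0.625) = (115/6.2)^1.600.
115/6.2 = 18.548; 18.548^1.600 ≈ 106.98 mb.
P_c = 1008 − 106.98 = 901.02 ≈ 901 mb.

901 mb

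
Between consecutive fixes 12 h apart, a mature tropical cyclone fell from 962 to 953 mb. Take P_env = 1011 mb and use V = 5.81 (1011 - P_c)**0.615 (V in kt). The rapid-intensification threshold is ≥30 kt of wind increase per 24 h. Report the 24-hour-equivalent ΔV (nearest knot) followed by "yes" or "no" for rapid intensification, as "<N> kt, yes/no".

14 kt, no

V₁: ΔP = 49, V ≈ 5.81 × 49^0.615 ≈ 63.63 kt.
V₂: ΔP = 58, V ≈ 5.81 × 58^0.615 ≈ 70.58 kt.
ΔV over 12 h = 6.95 kt → 24 h equivalent = 6.95 × 24/12 ≈ 13.90 kt.
14 kt < 30 kt ⇒ not rapid intensification.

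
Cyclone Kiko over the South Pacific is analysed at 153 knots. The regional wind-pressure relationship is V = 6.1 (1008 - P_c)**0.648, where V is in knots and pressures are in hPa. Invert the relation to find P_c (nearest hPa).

ΔP = (V / 6.1)^(1/0.648) = (153/6.1)^1.543.
153/6.1 = 25.082; 25.082^1.543 ≈ 144.38 hPa.
P_c = 1008 − 144.38 = 863.62 ≈ 864 hPa.

864 hPa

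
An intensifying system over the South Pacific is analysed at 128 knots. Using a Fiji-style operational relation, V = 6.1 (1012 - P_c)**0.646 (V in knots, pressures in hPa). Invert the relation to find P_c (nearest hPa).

901 hPa

ΔP = (V / 6.1)^(1/0.646) = (128/6.1)^1.548.
128/6.1 = 20.984; 20.984^1.548 ≈ 111.24 hPa.
P_c = 1012 − 111.24 = 900.76 ≈ 901 hPa.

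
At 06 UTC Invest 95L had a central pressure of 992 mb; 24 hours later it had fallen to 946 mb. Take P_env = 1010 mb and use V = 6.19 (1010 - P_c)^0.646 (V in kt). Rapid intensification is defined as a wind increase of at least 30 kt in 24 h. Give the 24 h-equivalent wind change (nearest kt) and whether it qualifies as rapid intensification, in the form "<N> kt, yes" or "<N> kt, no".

51 kt, yes

V₁: ΔP = 18, V ≈ 6.19 × 18^0.646 ≈ 40.05 kt.
V₂: ΔP = 64, V ≈ 6.19 × 64^0.646 ≈ 90.88 kt.
ΔV over 24 h = 50.83 kt → 24 h equivalent = 50.83 × 24/24 ≈ 50.83 kt.
51 kt ≥ 30 kt ⇒ rapid intensification.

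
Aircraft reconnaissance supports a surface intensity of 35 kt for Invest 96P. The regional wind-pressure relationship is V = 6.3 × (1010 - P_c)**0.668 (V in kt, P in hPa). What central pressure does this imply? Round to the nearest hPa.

ΔP = (V / 6.3)^(1/0.668) = (35/6.3)^1.497.
35/6.3 = 5.556; 5.556^1.497 ≈ 13.03 hPa.
P_c = 1010 − 13.03 = 996.97 ≈ 997 hPa.

997 hPa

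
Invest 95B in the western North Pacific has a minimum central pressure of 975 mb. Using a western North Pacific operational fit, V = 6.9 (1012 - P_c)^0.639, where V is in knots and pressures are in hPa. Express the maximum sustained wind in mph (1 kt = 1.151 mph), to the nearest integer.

ΔP = 1012 − 975 = 37 mb.
V ≈ 6.9 × 37^0.639 = 6.9 × 10.048 ≈ 69.331 kt.
69.331 × 1.151 ≈ 79.80 mph → 80 mph.

80 mph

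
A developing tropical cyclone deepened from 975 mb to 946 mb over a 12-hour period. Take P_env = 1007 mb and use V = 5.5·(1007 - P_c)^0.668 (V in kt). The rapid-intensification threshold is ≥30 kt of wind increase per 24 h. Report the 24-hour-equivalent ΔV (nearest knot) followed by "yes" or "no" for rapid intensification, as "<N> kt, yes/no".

V₁: ΔP = 32, V ≈ 5.5 × 32^0.668 ≈ 55.69 kt.
V₂: ΔP = 61, V ≈ 5.5 × 61^0.668 ≈ 85.70 kt.
ΔV over 12 h = 30.01 kt → 24 h equivalent = 30.01 × 24/12 ≈ 60.02 kt.
60 kt ≥ 30 kt ⇒ rapid intensification.

60 kt, yes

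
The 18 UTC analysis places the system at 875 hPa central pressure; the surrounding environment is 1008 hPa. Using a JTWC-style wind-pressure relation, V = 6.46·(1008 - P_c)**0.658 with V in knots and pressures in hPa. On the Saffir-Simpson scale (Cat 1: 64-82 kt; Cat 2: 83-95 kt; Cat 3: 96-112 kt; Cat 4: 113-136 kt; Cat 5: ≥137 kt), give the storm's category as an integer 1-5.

5

ΔP = 1008 − 875 = 133 hPa.
V ≈ 6.46 × 133^0.658 = 6.46 × 24.97 ≈ 161 kt.
161 kt falls in the Category 5 band.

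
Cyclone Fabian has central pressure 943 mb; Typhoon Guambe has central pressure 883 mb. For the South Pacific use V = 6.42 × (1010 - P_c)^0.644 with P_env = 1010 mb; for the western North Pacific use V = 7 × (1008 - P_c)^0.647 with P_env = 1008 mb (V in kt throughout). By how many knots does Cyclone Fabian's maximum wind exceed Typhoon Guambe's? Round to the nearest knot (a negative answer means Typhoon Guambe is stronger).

Cyclone Fabian: ΔP = 67; V ≈ 6.42 × 67^0.644 ≈ 96.28 kt.
Typhoon Guambe: ΔP = 125; V ≈ 7 × 125^0.647 ≈ 159.15 kt.
Difference ≈ 96.28 − 159.15 = -62.87 → -63 kt.

-63 kt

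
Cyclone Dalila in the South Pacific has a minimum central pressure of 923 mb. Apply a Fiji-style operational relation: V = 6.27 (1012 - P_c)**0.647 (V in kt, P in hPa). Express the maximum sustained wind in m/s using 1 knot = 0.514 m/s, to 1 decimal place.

58.8 m/s

ΔP = 1012 − 923 = 89 mb.
V ≈ 6.27 × 89^0.647 = 6.27 × 18.250 ≈ 114.426 kt.
114.426 × 0.514 ≈ 58.81 m/s → 58.8 m/s.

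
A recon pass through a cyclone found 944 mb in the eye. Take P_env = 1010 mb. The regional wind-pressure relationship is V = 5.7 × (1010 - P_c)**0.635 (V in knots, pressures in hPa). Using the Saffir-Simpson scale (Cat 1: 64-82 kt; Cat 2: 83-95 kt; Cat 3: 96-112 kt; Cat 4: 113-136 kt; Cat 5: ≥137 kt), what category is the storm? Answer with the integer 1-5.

ΔP = 1010 − 944 = 66 mb.
V ≈ 5.7 × 66^0.635 = 5.7 × 14.30 ≈ 82 kt.
82 kt falls in the Category 1 band.

1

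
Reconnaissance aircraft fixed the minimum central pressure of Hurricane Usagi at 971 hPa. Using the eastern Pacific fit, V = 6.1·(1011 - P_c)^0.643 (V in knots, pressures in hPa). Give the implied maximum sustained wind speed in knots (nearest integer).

65 kt

ΔP = 1011 − 971 = 40 hPa.
40^0.643 ≈ 10.718.
V ≈ 6.1 × 10.718 ≈ 65.4 kt.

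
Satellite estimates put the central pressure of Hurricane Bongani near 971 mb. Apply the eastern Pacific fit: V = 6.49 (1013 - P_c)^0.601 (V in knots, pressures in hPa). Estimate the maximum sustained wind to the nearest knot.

61 kt

ΔP = 1013 − 971 = 42 mb.
42^0.601 ≈ 9.453.
V ≈ 6.49 × 9.453 ≈ 61.4 kt.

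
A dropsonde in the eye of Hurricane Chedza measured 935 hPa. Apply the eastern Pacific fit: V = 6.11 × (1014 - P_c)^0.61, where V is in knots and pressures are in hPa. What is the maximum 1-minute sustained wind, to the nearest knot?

ΔP = 1014 − 935 = 79 hPa.
79^0.61 ≈ 14.373.
V ≈ 6.11 × 14.373 ≈ 87.8 kt.

88 kt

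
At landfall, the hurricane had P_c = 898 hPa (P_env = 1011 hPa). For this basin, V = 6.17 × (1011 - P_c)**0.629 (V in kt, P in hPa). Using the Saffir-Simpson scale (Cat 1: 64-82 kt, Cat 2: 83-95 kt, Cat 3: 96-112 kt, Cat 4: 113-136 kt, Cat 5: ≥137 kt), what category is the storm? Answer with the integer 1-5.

4

ΔP = 1011 − 898 = 113 hPa.
V ≈ 6.17 × 113^0.629 = 6.17 × 19.56 ≈ 121 kt.
121 kt falls in the Category 4 band.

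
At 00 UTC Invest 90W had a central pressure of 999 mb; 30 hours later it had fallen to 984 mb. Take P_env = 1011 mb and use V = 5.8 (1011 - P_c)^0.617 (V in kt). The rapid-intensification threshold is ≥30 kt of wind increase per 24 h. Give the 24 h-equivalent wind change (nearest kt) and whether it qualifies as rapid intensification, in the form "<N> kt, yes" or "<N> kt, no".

14 kt, no

V₁: ΔP = 12, V ≈ 5.8 × 12^0.617 ≈ 26.87 kt.
V₂: ΔP = 27, V ≈ 5.8 × 27^0.617 ≈ 44.32 kt.
ΔV over 30 h = 17.45 kt → 24 h equivalent = 17.45 × 24/30 ≈ 13.96 kt.
14 kt < 30 kt ⇒ not rapid intensification.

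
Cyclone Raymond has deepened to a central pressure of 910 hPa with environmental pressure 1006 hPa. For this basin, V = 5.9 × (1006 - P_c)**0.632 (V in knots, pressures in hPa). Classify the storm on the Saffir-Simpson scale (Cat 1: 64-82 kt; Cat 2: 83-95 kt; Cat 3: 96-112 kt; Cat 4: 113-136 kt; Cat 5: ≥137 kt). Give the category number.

ΔP = 1006 − 910 = 96 hPa.
V ≈ 5.9 × 96^0.632 = 5.9 × 17.90 ≈ 106 kt.
106 kt falls in the Category 3 band.

3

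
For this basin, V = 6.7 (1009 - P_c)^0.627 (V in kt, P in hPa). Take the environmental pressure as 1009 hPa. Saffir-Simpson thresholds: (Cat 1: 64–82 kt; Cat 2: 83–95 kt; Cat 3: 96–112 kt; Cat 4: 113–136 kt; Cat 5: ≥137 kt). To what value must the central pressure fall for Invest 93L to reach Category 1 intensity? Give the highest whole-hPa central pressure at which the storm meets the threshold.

972 hPa

Category 1 begins at V = 64 kt.
Required ΔP = (64/6.7)^(1/0.627) = 9.552^1.595 ≈ 36.57 hPa.
P_c ≤ 1009 − 36.57 = 972.43, so the highest integer P_c is 972 hPa.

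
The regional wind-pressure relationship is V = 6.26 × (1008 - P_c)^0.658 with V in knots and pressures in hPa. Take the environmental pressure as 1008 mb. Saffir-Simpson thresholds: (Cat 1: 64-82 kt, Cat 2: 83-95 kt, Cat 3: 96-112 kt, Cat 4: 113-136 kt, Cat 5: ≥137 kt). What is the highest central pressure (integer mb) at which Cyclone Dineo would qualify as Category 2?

Category 2 begins at V = 83 kt.
Required ΔP = (83/6.26)^(1/0.658) = 13.259^1.520 ≈ 50.81 mb.
P_c ≤ 1008 − 50.81 = 957.19, so the highest integer P_c is 957 mb.

957 mb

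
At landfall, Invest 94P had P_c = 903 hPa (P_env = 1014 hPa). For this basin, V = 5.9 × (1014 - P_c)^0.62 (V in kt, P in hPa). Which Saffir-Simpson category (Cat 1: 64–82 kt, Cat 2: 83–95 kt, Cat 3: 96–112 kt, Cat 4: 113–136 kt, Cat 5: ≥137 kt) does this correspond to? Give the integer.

3

ΔP = 1014 − 903 = 111 hPa.
V ≈ 5.9 × 111^0.62 = 5.9 × 18.54 ≈ 109 kt.
109 kt falls in the Category 3 band.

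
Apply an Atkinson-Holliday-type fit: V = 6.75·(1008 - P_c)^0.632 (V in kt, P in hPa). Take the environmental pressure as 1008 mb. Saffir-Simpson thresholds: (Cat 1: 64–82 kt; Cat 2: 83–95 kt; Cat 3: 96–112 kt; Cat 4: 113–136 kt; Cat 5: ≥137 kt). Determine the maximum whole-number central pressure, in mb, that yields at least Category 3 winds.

941 mb

Category 3 begins at V = 96 kt.
Required ΔP = (96/6.75)^(1/0.632) = 14.222^1.582 ≈ 66.73 mb.
P_c ≤ 1008 − 66.73 = 941.27, so the highest integer P_c is 941 mb.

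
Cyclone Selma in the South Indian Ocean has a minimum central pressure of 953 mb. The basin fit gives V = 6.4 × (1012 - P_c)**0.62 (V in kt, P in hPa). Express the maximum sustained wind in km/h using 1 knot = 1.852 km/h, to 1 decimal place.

148.5 km/h

ΔP = 1012 − 953 = 59 mb.
V ≈ 6.4 × 59^0.62 = 6.4 × 12.529 ≈ 80.188 kt.
80.188 × 1.852 ≈ 148.51 km/h → 148.5 km/h.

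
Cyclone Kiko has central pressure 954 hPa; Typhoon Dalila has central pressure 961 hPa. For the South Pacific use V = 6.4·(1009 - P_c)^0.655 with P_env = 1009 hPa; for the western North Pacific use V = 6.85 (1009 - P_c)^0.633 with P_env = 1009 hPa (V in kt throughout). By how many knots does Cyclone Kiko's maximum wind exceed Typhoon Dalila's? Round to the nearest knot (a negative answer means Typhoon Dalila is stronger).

Cyclone Kiko: ΔP = 55; V ≈ 6.4 × 55^0.655 ≈ 88.33 kt.
Typhoon Dalila: ΔP = 48; V ≈ 6.85 × 48^0.633 ≈ 79.42 kt.
Difference ≈ 88.33 − 79.42 = 8.91 → 9 kt.

9 kt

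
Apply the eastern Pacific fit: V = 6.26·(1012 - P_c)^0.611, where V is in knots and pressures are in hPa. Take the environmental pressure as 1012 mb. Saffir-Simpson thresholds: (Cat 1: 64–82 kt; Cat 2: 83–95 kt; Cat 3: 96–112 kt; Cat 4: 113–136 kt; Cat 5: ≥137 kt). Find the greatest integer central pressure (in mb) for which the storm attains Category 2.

943 mb

Category 2 begins at V = 83 kt.
Required ΔP = (83/6.26)^(1/0.611) = 13.259^1.637 ≈ 68.73 mb.
P_c ≤ 1012 − 68.73 = 943.27, so the highest integer P_c is 943 mb.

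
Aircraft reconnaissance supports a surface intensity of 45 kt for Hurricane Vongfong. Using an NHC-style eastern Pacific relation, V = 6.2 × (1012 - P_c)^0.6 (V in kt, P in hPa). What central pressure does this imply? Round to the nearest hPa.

985 hPa

ΔP = (V / 6.2)^(1/0.6) = (45/6.2)^1.667.
45/6.2 = 7.258; 7.258^1.667 ≈ 27.21 hPa.
P_c = 1012 − 27.21 = 984.79 ≈ 985 hPa.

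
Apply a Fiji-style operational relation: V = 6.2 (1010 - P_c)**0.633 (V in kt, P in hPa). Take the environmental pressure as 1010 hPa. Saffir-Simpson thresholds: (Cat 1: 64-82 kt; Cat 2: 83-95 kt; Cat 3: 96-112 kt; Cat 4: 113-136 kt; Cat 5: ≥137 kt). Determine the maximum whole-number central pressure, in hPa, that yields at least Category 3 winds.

934 hPa

Category 3 begins at V = 96 kt.
Required ΔP = (96/6.2)^(1/0.633) = 15.484^1.580 ≈ 75.81 hPa.
P_c ≤ 1010 − 75.81 = 934.19, so the highest integer P_c is 934 hPa.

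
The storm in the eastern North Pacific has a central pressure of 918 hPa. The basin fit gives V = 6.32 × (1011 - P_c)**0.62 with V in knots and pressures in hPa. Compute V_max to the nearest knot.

ΔP = 1011 − 918 = 93 hPa.
93^0.62 ≈ 16.613.
V ≈ 6.32 × 16.613 ≈ 105.0 kt.

105 kt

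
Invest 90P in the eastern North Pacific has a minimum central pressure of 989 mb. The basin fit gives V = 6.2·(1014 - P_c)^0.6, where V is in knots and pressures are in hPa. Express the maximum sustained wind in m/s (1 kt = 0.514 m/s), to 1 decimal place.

22.0 m/s

ΔP = 1014 − 989 = 25 mb.
V ≈ 6.2 × 25^0.6 = 6.2 × 6.899 ≈ 42.772 kt.
42.772 × 0.514 ≈ 21.98 m/s → 22.0 m/s.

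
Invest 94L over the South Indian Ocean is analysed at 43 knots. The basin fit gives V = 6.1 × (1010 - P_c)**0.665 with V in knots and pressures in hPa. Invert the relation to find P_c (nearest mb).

ΔP = (V / 6.1)^(1/0.665) = (43/6.1)^1.504.
43/6.1 = 7.049; 7.049^1.504 ≈ 18.85 mb.
P_c = 1010 − 18.85 = 991.15 ≈ 991 mb.

991 mb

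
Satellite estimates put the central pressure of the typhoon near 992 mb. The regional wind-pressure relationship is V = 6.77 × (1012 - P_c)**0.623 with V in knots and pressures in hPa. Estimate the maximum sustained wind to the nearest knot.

44 kt

ΔP = 1012 − 992 = 20 mb.
20^0.623 ≈ 6.465.
V ≈ 6.77 × 6.465 ≈ 43.8 kt.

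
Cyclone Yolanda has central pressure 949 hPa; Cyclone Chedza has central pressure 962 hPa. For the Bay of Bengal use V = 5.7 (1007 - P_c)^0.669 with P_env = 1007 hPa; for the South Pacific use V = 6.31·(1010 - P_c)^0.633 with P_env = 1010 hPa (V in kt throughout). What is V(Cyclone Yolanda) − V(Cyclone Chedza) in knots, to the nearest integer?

13 kt

Cyclone Yolanda: ΔP = 58; V ≈ 5.7 × 58^0.669 ≈ 86.22 kt.
Cyclone Chedza: ΔP = 48; V ≈ 6.31 × 48^0.633 ≈ 73.16 kt.
Difference ≈ 86.22 − 73.16 = 13.06 → 13 kt.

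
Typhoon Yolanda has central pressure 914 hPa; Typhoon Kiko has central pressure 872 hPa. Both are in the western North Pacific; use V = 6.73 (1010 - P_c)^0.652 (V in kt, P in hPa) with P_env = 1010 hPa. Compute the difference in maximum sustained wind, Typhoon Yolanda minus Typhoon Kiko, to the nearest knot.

-35 kt

Typhoon Yolanda: ΔP = 96; V ≈ 6.73 × 96^0.652 ≈ 131.96 kt.
Typhoon Kiko: ΔP = 138; V ≈ 6.73 × 138^0.652 ≈ 167.19 kt.
Difference ≈ 131.96 − 167.19 = -35.23 → -35 kt.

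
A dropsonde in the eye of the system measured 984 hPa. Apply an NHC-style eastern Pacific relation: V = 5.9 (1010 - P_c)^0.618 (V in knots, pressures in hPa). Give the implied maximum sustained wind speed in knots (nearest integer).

44 kt

ΔP = 1010 − 984 = 26 hPa.
26^0.618 ≈ 7.490.
V ≈ 5.9 × 7.490 ≈ 44.2 kt.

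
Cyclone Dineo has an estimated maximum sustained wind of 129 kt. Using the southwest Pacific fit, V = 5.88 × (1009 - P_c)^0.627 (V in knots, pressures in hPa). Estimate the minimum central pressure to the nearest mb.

ΔP = (V / 5.88)^(1/0.627) = (129/5.88)^1.595.
129/5.88 = 21.939; 21.939^1.595 ≈ 137.75 mb.
P_c = 1009 − 137.75 = 871.25 ≈ 871 mb.

871 mb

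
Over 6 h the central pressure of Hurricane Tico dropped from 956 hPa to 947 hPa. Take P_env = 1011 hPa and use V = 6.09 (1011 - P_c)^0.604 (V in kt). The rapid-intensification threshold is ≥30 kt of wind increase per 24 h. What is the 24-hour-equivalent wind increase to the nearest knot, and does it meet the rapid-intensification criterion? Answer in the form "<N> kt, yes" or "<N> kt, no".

26 kt, no

V₁: ΔP = 55, V ≈ 6.09 × 55^0.604 ≈ 68.52 kt.
V₂: ΔP = 64, V ≈ 6.09 × 64^0.604 ≈ 75.08 kt.
ΔV over 6 h = 6.56 kt → 24 h equivalent = 6.56 × 24/6 ≈ 26.24 kt.
26 kt < 30 kt ⇒ not rapid intensification.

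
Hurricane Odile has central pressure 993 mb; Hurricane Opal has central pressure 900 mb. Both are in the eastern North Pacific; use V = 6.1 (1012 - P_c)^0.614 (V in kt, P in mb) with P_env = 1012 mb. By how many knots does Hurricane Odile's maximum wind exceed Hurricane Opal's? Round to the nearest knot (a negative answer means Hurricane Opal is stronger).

Hurricane Odile: ΔP = 19; V ≈ 6.1 × 19^0.614 ≈ 37.19 kt.
Hurricane Opal: ΔP = 112; V ≈ 6.1 × 112^0.614 ≈ 110.55 kt.
Difference ≈ 37.19 − 110.55 = -73.36 → -73 kt.

-73 kt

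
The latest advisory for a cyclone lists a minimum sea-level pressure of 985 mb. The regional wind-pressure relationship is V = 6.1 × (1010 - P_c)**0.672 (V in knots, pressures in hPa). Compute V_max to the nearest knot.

ΔP = 1010 − 985 = 25 mb.
25^0.672 ≈ 8.698.
V ≈ 6.1 × 8.698 ≈ 53.1 kt.

53 kt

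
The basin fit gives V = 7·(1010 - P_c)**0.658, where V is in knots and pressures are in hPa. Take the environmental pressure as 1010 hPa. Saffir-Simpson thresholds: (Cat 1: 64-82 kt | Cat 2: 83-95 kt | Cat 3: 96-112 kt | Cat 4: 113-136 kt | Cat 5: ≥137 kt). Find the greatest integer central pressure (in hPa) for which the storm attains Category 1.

981 hPa

Category 1 begins at V = 64 kt.
Required ΔP = (64/7)^(1/0.658) = 9.143^1.520 ≈ 28.88 hPa.
P_c ≤ 1010 − 28.88 = 981.12, so the highest integer P_c is 981 hPa.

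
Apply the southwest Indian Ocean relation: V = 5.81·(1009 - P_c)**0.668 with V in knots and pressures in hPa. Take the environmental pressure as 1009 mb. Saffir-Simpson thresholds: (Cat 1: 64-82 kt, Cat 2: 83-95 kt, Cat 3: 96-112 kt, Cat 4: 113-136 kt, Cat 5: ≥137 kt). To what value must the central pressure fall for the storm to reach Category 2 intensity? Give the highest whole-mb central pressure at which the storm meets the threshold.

Category 2 begins at V = 83 kt.
Required ΔP = (83/5.81)^(1/0.668) = 14.286^1.497 ≈ 53.57 mb.
P_c ≤ 1009 − 53.57 = 955.43, so the highest integer P_c is 955 mb.

955 mb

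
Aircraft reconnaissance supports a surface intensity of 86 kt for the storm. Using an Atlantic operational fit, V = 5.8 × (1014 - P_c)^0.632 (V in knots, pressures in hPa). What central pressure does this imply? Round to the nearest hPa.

943 hPa

ΔP = (V / 5.8)^(1/0.632) = (86/5.8)^1.582.
86/5.8 = 14.828; 14.828^1.582 ≈ 71.28 hPa.
P_c = 1014 − 71.28 = 942.72 ≈ 943 hPa.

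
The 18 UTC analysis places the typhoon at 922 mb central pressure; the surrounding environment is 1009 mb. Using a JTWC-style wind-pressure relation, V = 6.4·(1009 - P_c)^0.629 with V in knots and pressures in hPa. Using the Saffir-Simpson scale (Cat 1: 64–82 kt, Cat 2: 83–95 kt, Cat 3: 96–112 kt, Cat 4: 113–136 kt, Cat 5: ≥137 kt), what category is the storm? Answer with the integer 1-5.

ΔP = 1009 − 922 = 87 mb.
V ≈ 6.4 × 87^0.629 = 6.4 × 16.59 ≈ 106 kt.
106 kt falls in the Category 3 band.

3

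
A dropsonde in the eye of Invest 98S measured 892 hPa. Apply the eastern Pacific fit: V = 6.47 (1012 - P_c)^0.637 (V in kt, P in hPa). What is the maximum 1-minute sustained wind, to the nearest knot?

137 kt

ΔP = 1012 − 892 = 120 hPa.
120^0.637 ≈ 21.108.
V ≈ 6.47 × 21.108 ≈ 136.6 kt.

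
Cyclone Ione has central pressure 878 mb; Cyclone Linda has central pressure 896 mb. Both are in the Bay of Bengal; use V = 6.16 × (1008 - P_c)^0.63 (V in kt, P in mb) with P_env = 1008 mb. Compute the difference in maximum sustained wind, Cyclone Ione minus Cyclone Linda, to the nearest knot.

12 kt

Cyclone Ione: ΔP = 130; V ≈ 6.16 × 130^0.63 ≈ 132.24 kt.
Cyclone Linda: ΔP = 112; V ≈ 6.16 × 112^0.63 ≈ 120.39 kt.
Difference ≈ 132.24 − 120.39 = 11.85 → 12 kt.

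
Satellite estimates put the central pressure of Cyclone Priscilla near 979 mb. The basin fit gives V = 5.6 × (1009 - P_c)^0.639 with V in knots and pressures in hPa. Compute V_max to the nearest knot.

ΔP = 1009 − 979 = 30 mb.
30^0.639 ≈ 8.788.
V ≈ 5.6 × 8.788 ≈ 49.2 kt.

49 kt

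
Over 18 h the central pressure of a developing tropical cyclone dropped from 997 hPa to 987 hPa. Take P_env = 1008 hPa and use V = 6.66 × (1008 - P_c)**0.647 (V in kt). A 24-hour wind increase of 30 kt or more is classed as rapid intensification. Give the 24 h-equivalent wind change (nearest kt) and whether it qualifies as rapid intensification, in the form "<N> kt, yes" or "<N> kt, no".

22 kt, no

V₁: ΔP = 11, V ≈ 6.66 × 11^0.647 ≈ 31.42 kt.
V₂: ΔP = 21, V ≈ 6.66 × 21^0.647 ≈ 47.75 kt.
ΔV over 18 h = 16.33 kt → 24 h equivalent = 16.33 × 24/18 ≈ 21.77 kt.
22 kt < 30 kt ⇒ not rapid intensification.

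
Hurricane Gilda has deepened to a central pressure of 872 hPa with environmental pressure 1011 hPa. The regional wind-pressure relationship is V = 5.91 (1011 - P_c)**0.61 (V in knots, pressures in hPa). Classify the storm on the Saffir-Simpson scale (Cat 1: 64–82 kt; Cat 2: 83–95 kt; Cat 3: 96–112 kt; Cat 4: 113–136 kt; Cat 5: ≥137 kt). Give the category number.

4

ΔP = 1011 − 872 = 139 hPa.
V ≈ 5.91 × 139^0.61 = 5.91 × 20.29 ≈ 120 kt.
120 kt falls in the Category 4 band.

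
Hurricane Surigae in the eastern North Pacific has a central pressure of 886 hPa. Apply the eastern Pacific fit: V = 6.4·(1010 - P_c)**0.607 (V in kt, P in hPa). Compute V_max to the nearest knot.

119 kt

ΔP = 1010 − 886 = 124 hPa.
124^0.607 ≈ 18.651.
V ≈ 6.4 × 18.651 ≈ 119.4 kt.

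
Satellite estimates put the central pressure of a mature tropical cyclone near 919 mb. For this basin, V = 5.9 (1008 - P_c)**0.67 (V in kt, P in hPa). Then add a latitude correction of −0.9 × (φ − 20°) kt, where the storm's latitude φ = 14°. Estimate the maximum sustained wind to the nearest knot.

ΔP = 1008 − 919 = 89 mb.
89^0.67 ≈ 20.234.
V ≈ 5.9 × 20.234 ≈ 119.4 kt.
Latitude correction: −0.9 × (14 − 20) = 5.4 kt.
Corrected V ≈ 124.8 kt → 125 kt.

125 kt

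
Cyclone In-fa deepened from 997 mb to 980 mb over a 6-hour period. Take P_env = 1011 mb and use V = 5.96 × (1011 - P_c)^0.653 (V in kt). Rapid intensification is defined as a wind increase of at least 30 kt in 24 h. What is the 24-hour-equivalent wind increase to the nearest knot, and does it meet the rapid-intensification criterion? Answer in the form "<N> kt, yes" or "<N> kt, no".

V₁: ΔP = 14, V ≈ 5.96 × 14^0.653 ≈ 33.39 kt.
V₂: ΔP = 31, V ≈ 5.96 × 31^0.653 ≈ 56.12 kt.
ΔV over 6 h = 22.73 kt → 24 h equivalent = 22.73 × 24/6 ≈ 90.92 kt.
91 kt ≥ 30 kt ⇒ rapid intensification.

91 kt, yes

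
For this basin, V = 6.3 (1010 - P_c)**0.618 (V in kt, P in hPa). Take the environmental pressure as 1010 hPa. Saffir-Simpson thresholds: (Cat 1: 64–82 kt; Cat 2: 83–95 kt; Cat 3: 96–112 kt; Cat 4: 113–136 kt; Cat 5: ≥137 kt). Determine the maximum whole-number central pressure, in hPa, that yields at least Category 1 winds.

Category 1 begins at V = 64 kt.
Required ΔP = (64/6.3)^(1/0.618) = 10.159^1.618 ≈ 42.58 hPa.
P_c ≤ 1010 − 42.58 = 967.42, so the highest integer P_c is 967 hPa.

967 hPa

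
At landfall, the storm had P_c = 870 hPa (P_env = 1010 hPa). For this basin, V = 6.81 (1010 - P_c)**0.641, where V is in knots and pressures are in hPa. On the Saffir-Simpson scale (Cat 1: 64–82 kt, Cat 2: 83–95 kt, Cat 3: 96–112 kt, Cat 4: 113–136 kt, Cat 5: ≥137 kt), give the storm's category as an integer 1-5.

5

ΔP = 1010 − 870 = 140 hPa.
V ≈ 6.81 × 140^0.641 = 6.81 × 23.75 ≈ 162 kt.
162 kt falls in the Category 5 band.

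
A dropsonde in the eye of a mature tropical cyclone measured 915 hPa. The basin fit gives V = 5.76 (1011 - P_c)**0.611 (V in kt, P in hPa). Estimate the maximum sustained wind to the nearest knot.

94 kt

ΔP = 1011 − 915 = 96 hPa.
96^0.611 ≈ 16.262.
V ≈ 5.76 × 16.262 ≈ 93.7 kt.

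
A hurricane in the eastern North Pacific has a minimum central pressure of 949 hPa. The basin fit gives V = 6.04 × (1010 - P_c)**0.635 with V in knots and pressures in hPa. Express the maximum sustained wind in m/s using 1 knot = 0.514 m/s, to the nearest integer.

42 m/s

ΔP = 1010 − 949 = 61 hPa.
V ≈ 6.04 × 61^0.635 = 6.04 × 13.605 ≈ 82.172 kt.
82.172 × 0.514 ≈ 42.24 m/s → 42 m/s.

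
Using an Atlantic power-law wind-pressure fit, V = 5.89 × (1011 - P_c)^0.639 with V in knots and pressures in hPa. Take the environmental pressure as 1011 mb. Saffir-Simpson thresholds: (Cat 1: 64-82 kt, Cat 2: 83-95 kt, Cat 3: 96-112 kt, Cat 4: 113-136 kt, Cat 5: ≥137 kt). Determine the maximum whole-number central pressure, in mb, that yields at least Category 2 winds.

948 mb

Category 2 begins at V = 83 kt.
Required ΔP = (83/5.89)^(1/0.639) = 14.092^1.565 ≈ 62.82 mb.
P_c ≤ 1011 − 62.82 = 948.18, so the highest integer P_c is 948 mb.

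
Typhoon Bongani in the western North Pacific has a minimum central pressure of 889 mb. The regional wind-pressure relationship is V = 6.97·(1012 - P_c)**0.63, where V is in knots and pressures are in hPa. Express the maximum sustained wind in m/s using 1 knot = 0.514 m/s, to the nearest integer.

74 m/s

ΔP = 1012 − 889 = 123 mb.
V ≈ 6.97 × 123^0.63 = 6.97 × 20.732 ≈ 144.502 kt.
144.502 × 0.514 ≈ 74.27 m/s → 74 m/s.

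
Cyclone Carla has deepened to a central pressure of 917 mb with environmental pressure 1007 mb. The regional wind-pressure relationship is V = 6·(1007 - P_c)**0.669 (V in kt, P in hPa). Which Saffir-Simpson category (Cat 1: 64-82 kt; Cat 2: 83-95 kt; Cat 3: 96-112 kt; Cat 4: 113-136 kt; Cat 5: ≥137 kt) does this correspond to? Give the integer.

4

ΔP = 1007 − 917 = 90 mb.
V ≈ 6 × 90^0.669 = 6 × 20.29 ≈ 122 kt.
122 kt falls in the Category 4 band.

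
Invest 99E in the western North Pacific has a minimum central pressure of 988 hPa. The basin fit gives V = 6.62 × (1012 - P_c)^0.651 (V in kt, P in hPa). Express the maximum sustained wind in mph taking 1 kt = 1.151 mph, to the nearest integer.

ΔP = 1012 − 988 = 24 hPa.
V ≈ 6.62 × 24^0.651 = 6.62 × 7.916 ≈ 52.405 kt.
52.405 × 1.151 ≈ 60.32 mph → 60 mph.

60 mph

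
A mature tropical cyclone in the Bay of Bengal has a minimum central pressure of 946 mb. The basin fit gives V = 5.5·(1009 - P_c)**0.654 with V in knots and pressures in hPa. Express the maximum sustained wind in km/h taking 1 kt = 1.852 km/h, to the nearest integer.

153 km/h

ΔP = 1009 − 946 = 63 mb.
V ≈ 5.5 × 63^0.654 = 5.5 × 15.023 ≈ 82.629 kt.
82.629 × 1.852 ≈ 153.03 km/h → 153 km/h.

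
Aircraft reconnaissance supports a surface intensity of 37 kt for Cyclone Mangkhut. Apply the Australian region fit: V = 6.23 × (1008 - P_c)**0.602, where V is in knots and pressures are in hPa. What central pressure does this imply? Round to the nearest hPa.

ΔP = (V / 6.23)^(1/0.602) = (37/6.23)^1.661.
37/6.23 = 5.939; 5.939^1.661 ≈ 19.29 hPa.
P_c = 1008 − 19.29 = 988.71 ≈ 989 hPa.

989 hPa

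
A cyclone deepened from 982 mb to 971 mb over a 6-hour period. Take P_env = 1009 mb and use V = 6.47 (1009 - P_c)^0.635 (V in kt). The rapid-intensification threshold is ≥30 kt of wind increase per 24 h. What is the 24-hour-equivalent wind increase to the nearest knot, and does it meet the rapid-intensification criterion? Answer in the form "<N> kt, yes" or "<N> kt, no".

51 kt, yes

V₁: ΔP = 27, V ≈ 6.47 × 27^0.635 ≈ 52.46 kt.
V₂: ΔP = 38, V ≈ 6.47 × 38^0.635 ≈ 65.17 kt.
ΔV over 6 h = 12.71 kt → 24 h equivalent = 12.71 × 24/6 ≈ 50.84 kt.
51 kt ≥ 30 kt ⇒ rapid intensification.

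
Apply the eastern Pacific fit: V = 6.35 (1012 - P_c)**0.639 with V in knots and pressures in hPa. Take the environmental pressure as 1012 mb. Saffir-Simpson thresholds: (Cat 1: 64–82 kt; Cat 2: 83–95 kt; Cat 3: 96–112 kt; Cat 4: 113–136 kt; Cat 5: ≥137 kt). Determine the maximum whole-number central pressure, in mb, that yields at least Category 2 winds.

956 mb

Category 2 begins at V = 83 kt.
Required ΔP = (83/6.35)^(1/0.639) = 13.071^1.565 ≈ 55.84 mb.
P_c ≤ 1012 − 55.84 = 956.16, so the highest integer P_c is 956 mb.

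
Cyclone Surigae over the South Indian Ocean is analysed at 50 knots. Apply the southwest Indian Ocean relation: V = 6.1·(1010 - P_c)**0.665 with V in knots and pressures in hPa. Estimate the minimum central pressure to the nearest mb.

986 mb

ΔP = (V / 6.1)^(1/0.665) = (50/6.1)^1.504.
50/6.1 = 8.197; 8.197^1.504 ≈ 23.65 mb.
P_c = 1010 − 23.65 = 986.35 ≈ 986 mb.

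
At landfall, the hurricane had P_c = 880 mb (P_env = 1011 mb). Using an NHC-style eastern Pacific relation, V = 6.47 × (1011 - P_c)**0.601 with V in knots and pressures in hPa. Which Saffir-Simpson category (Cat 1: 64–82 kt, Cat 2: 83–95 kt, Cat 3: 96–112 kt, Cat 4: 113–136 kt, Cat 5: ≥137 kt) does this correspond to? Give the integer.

4

ΔP = 1011 − 880 = 131 mb.
V ≈ 6.47 × 131^0.601 = 6.47 × 18.73 ≈ 121 kt.
121 kt falls in the Category 4 band.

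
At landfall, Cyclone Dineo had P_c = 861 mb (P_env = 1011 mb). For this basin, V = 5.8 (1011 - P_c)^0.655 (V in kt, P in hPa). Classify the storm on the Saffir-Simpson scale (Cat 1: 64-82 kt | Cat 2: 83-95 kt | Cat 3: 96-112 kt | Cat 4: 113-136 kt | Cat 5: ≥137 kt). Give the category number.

ΔP = 1011 − 861 = 150 mb.
V ≈ 5.8 × 150^0.655 = 5.8 × 26.63 ≈ 154 kt.
154 kt falls in the Category 5 band.

5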